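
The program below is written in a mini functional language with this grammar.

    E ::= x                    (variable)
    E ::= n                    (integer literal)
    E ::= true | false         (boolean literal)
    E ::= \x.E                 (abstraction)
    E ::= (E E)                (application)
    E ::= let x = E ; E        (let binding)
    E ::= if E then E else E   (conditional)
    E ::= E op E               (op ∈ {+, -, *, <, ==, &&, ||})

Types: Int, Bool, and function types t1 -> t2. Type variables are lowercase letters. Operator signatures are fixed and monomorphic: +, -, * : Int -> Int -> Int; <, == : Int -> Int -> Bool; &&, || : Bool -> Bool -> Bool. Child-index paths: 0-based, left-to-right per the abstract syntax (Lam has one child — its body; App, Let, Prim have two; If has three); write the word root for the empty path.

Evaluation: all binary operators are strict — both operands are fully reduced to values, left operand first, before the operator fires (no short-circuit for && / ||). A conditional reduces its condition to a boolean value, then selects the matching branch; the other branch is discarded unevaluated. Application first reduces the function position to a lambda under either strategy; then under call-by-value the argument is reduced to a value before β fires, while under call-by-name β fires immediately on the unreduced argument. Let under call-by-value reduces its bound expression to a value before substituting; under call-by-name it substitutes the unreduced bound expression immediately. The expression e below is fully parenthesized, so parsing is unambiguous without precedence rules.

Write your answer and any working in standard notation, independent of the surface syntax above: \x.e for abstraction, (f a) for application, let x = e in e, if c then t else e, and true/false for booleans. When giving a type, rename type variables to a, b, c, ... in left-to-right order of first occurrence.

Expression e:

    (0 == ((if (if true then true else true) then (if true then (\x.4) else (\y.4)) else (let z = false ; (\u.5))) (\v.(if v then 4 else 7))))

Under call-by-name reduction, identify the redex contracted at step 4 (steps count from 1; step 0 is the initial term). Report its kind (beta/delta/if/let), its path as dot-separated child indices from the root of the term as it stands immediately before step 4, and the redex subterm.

Answer: beta at 1 : ((\x.4) (\v.(if v then 4 else 7)))

Trace:
step 0: (0 == ((if (if true then true else true) then (if true then (\x.4) else (\y.4)) else (let z = false in (\u.5))) (\v.(if v then 4 else 7))))
step 1: [if@1.0.0] (0 == ((if true then (if true then (\x.4) else (\y.4)) else (let z = false in (\u.5))) (\v.(if v then 4 else 7))))
step 2: [if@1.0] (0 == ((if true then (\x.4) else (\y.4)) (\v.(if v then 4 else 7))))
step 3: [if@1.0] (0 == ((\x.4) (\v.(if v then 4 else 7))))
step 4: [beta@1] (0 == 4)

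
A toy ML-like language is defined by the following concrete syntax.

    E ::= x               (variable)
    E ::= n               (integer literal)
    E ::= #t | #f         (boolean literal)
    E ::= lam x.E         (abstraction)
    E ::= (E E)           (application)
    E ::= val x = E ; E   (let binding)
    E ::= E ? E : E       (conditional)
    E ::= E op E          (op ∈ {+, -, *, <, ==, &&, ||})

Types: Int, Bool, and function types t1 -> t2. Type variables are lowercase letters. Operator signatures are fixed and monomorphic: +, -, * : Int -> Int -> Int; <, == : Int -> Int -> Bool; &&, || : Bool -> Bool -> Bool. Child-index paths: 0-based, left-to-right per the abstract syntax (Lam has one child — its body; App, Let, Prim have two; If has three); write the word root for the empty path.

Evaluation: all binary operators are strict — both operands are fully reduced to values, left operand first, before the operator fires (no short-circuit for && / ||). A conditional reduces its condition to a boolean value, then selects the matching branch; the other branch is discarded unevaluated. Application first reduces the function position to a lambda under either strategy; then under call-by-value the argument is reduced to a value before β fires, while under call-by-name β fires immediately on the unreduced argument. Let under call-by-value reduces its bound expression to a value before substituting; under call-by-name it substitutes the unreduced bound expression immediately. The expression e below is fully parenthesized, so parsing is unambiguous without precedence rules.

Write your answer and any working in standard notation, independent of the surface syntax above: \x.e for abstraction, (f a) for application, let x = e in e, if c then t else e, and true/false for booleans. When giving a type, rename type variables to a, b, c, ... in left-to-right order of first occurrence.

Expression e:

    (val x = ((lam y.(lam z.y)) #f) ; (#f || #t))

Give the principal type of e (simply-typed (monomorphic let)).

Answer: Bool

Trace:
y : a
\z._ : b -> a
\y._ : a -> b -> a
  unify a -> b -> a ~ Bool -> c
  unify a ~ Bool
  unify b -> Bool ~ c
_ _ : b -> Bool
let x : b -> Bool
  unify Bool ~ Bool
  unify Bool ~ Bool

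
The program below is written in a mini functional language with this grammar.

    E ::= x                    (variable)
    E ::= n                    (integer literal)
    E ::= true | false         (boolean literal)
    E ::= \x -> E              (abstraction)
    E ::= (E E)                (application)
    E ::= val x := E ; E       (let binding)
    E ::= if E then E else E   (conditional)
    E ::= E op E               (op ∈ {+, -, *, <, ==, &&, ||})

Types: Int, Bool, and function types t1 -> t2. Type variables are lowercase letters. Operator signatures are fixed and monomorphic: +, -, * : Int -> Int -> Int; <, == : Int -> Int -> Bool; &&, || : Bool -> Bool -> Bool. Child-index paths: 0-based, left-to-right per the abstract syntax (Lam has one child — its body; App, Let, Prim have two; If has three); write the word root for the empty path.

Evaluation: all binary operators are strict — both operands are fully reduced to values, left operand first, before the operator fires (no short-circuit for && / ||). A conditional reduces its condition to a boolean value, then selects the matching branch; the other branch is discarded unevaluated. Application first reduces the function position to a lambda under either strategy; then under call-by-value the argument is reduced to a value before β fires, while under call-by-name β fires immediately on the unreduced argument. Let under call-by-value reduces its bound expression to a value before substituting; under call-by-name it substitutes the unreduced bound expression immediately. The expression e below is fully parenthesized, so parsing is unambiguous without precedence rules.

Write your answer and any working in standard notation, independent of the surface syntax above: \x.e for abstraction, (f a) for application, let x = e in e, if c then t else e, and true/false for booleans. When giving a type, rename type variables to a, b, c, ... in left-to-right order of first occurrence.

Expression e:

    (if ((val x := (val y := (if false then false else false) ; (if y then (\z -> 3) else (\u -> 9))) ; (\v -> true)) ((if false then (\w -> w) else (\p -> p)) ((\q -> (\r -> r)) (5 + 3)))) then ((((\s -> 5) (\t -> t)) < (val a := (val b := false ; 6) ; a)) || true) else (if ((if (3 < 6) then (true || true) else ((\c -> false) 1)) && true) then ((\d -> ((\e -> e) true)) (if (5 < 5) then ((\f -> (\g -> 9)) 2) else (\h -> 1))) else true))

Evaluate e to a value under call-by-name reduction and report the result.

Derivation:
step 0: (if ((let x = (let y = (if false then false else false) in (if y then (\z.3) else (\u.9))) in (\v.true)) ((if false then (\w.w) else (\p.p)) ((\q.(\r.r)) (5 + 3)))) then ((((\s.5) (\t.t)) < (let a = (let b = false in 6) in a)) || true) else (if ((if (3 < 6) then (true || true) else ((\c.false) 1)) && true) then ((\d.((\e.e) true)) (if (5 < 5) then ((\f.(\g.9)) 2) else (\h.1))) else true))
step 1: [let@0.0] (if ((\v.true) ((if false then (\w.w) else (\p.p)) ((\q.(\r.r)) (5 + 3)))) then ((((\s.5) (\t.t)) < (let a = (let b = false in 6) in a)) || true) else (if ((if (3 < 6) then (true || true) else ((\c.false) 1)) && true) then ((\d.((\e.e) true)) (if (5 < 5) then ((\f.(\g.9)) 2) else (\h.1))) else true))
step 2: [beta@0] (if true then ((((\s.5) (\t.t)) < (let a = (let b = false in 6) in a)) || true) else (if ((if (3 < 6) then (true || true) else ((\c.false) 1)) && true) then ((\d.((\e.e) true)) (if (5 < 5) then ((\f.(\g.9)) 2) else (\h.1))) else true))
step 3: [if@root] ((((\s.5) (\t.t)) < (let a = (let b = false in 6) in a)) || true)
step 4: [beta@0.0] ((5 < (let a = (let b = false in 6) in a)) || true)
step 5: [let@0.1] ((5 < (let b = false in 6)) || true)
step 6: [let@0.1] ((5 < 6) || true)
step 7: [delta@0] (true || true)
step 8: [delta@root] true

Answer: true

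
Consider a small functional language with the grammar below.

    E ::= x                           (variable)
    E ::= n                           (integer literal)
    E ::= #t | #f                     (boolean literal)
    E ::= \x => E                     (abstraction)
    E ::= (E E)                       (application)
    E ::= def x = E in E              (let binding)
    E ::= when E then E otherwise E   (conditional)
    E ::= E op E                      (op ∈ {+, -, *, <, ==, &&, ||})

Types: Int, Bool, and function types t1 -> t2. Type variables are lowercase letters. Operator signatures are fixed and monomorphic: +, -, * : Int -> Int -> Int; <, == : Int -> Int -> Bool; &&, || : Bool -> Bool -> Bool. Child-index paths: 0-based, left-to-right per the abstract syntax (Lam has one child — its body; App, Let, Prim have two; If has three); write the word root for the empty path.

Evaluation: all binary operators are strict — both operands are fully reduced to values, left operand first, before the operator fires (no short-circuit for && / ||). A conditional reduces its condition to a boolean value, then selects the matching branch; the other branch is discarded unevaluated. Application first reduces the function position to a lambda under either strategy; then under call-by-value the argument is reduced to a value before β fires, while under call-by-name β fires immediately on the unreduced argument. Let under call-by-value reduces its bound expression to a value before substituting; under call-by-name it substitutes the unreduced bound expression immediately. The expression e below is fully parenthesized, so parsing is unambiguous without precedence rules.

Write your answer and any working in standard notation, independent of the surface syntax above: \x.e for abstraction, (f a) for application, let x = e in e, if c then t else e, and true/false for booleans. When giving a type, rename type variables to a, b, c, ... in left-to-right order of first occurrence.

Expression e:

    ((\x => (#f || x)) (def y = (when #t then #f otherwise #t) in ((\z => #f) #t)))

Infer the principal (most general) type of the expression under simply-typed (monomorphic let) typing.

Working:
  unify Bool ~ Bool
x : a
  unify a ~ Bool
\x._ : Bool -> Bool
  unify Bool ~ Bool
  unify Bool ~ Bool
let y : Bool
\z._ : b -> Bool
  unify b -> Bool ~ Bool -> c
  unify b ~ Bool
  unify Bool ~ c
_ _ : Bool
  unify Bool -> Bool ~ Bool -> d
  unify Bool ~ Bool
  unify Bool ~ d
_ _ : Bool

Answer: Bool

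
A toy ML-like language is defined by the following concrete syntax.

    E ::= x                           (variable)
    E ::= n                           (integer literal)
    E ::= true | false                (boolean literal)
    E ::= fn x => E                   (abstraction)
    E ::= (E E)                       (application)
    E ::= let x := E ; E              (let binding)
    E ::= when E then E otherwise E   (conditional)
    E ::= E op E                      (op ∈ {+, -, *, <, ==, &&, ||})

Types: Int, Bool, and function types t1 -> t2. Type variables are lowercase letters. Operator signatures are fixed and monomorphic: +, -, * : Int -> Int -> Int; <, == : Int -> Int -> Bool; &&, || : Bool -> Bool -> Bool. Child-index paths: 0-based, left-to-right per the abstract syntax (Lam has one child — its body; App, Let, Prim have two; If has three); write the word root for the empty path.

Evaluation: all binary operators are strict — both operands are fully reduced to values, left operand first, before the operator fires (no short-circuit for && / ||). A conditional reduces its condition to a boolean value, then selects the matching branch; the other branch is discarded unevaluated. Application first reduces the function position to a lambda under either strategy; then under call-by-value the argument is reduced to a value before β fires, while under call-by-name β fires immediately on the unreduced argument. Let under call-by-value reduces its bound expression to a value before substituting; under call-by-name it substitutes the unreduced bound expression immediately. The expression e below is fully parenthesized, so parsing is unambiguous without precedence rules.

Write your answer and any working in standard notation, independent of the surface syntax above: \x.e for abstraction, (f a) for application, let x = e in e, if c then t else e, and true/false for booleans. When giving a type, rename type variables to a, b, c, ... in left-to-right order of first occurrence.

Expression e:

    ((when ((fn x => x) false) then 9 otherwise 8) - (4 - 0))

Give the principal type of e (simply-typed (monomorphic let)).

Derivation:
x : a
\x._ : a -> a
  unify a -> a ~ Bool -> b
  unify a ~ Bool
  unify Bool ~ b
_ _ : Bool
  unify Bool ~ Bool
  unify Int ~ Int
  unify Int ~ Int
  unify Int ~ Int
  unify Int ~ Int
  unify Int ~ Int

Answer: Int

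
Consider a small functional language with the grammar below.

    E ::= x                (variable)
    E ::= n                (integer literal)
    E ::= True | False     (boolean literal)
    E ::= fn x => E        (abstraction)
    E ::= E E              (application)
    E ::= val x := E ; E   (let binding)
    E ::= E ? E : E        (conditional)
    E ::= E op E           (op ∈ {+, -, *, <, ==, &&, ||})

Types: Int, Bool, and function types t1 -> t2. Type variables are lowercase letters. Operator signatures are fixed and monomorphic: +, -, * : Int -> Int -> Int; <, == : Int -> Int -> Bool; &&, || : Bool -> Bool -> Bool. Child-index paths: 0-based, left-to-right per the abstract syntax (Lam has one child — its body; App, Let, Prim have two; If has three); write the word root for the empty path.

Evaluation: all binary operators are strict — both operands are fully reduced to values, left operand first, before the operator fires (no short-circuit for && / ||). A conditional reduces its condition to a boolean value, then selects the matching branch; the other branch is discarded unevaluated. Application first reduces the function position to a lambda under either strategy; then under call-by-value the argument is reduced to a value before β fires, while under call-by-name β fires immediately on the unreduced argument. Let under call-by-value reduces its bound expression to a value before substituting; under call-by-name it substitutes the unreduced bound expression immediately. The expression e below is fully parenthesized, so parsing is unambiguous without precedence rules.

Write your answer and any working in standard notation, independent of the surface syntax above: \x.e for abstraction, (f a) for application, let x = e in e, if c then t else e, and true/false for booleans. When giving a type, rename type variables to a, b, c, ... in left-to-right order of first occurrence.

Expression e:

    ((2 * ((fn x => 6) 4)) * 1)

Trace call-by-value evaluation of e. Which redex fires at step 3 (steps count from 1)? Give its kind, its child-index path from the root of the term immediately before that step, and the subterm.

Working:
step 0: ((2 * ((\x.6) 4)) * 1)
step 1: [beta@0.1] ((2 * 6) * 1)
step 2: [delta@0] (12 * 1)
step 3: [delta@root] 12

Answer: delta at root : (12 * 1)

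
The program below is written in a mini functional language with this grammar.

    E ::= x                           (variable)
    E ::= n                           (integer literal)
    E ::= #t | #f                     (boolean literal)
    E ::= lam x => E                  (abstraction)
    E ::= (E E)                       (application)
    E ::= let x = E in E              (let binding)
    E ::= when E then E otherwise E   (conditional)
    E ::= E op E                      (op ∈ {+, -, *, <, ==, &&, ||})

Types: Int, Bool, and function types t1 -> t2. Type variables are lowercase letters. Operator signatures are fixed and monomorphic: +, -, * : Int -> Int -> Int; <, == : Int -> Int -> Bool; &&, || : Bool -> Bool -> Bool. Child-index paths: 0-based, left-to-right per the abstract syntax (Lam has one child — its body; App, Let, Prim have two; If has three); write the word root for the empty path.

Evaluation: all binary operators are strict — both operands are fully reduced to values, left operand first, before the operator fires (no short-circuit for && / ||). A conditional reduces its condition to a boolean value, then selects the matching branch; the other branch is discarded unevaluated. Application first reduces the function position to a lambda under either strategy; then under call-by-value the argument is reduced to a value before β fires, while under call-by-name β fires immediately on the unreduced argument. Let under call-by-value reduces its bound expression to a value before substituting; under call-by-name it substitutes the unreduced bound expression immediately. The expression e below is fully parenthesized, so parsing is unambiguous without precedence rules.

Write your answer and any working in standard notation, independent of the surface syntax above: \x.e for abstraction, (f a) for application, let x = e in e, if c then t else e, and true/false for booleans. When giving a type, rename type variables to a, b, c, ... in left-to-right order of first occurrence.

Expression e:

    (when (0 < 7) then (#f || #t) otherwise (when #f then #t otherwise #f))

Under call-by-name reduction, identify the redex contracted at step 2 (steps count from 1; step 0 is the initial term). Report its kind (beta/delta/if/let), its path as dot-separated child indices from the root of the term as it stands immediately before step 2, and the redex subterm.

Working:
step 0: (if (0 < 7) then (false || true) else (if false then true else false))
step 1: [delta@0] (if true then (false || true) else (if false then true else false))
step 2: [if@root] (false || true)

Answer: if at root : (if true then (false || true) else (if false then true else false))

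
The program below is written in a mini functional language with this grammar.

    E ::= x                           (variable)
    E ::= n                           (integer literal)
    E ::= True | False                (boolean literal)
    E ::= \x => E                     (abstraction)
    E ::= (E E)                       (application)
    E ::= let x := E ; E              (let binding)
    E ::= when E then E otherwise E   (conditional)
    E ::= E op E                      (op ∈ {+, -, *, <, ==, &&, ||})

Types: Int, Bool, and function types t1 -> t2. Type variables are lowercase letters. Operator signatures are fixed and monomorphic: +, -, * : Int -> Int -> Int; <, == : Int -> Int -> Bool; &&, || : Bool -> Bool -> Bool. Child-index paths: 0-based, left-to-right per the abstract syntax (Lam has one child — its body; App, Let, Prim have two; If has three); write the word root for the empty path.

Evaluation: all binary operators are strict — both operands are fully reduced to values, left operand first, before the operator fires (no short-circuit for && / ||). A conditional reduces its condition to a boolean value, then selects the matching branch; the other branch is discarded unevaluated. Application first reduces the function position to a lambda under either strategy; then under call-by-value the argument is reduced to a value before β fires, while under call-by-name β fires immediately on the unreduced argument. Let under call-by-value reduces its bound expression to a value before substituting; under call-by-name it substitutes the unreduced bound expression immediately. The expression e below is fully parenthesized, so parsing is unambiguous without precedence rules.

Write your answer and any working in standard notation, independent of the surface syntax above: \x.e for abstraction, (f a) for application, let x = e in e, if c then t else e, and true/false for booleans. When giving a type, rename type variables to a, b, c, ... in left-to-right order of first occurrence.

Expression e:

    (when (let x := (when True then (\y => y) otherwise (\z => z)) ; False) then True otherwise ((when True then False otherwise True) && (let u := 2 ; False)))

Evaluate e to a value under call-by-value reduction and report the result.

Answer: false

Derivation:
step 0: (if (let x = (if true then (\y.y) else (\z.z)) in false) then true else ((if true then false else true) && (let u = 2 in false)))
step 1: [if@0.0] (if (let x = (\y.y) in false) then true else ((if true then false else true) && (let u = 2 in false)))
step 2: [let@0] (if false then true else ((if true then false else true) && (let u = 2 in false)))
step 3: [if@root] ((if true then false else true) && (let u = 2 in false))
step 4: [if@0] (false && (let u = 2 in false))
step 5: [let@1] (false && false)
step 6: [delta@root] false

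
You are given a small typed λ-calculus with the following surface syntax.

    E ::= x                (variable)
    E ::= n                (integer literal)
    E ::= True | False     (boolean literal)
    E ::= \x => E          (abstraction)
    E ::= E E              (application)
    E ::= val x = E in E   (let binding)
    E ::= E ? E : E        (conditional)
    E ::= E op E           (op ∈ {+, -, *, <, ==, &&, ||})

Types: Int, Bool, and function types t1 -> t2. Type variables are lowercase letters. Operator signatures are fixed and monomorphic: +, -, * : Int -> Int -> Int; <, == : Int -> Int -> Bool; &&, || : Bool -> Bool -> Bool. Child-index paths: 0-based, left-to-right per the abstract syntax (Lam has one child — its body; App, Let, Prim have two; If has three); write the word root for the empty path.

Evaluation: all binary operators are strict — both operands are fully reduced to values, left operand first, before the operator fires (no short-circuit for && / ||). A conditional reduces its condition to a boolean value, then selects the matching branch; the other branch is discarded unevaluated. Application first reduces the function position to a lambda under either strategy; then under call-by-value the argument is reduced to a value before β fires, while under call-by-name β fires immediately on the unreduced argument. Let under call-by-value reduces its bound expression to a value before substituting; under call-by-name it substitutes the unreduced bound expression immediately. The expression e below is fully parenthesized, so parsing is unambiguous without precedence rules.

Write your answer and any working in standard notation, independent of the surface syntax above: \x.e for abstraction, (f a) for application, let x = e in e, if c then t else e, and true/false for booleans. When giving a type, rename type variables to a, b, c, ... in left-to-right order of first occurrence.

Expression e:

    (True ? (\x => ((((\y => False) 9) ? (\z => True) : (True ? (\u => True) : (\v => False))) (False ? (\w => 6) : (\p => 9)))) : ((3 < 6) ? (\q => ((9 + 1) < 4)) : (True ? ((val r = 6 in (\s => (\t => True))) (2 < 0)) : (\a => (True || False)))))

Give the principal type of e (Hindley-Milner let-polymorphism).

Answer: a -> Bool

Derivation:
  unify Bool ~ Bool
\y._ : b -> Bool
  unify b -> Bool ~ Int -> c
  unify b ~ Int
  unify Bool ~ c
_ _ : Bool
  unify Bool ~ Bool
\z._ : d -> Bool
  unify Bool ~ Bool
\u._ : e -> Bool
\v._ : f -> Bool
  unify e -> Bool ~ f -> Bool
  unify e ~ f
  unify Bool ~ Bool
  unify d -> Bool ~ f -> Bool
  unify d ~ f
  unify Bool ~ Bool
  unify Bool ~ Bool
\w._ : g -> Int
\p._ : h -> Int
  unify g -> Int ~ h -> Int
  unify g ~ h
  unify Int ~ Int
  unify f -> Bool ~ (h -> Int) -> i
  unify f ~ h -> Int
  unify Bool ~ i
_ _ : Bool
\x._ : a -> Bool
  unify Int ~ Int
  unify Int ~ Int
  unify Bool ~ Bool
  unify Int ~ Int
  unify Int ~ Int
  unify Int ~ Int
  unify Int ~ Int
\q._ : j -> Bool
  unify Bool ~ Bool
let r : Int
\t._ : l -> Bool
\s._ : k -> l -> Bool
  unify Int ~ Int
  unify Int ~ Int
  unify k -> l -> Bool ~ Bool -> m
  unify k ~ Bool
  unify l -> Bool ~ m
_ _ : l -> Bool
  unify Bool ~ Bool
  unify Bool ~ Bool
\a._ : n -> Bool
  unify l -> Bool ~ n -> Bool
  unify l ~ n
  unify Bool ~ Bool
  unify j -> Bool ~ n -> Bool
  unify j ~ n
  unify Bool ~ Bool
  unify a -> Bool ~ n -> Bool
  unify a ~ n
  unify Bool ~ Bool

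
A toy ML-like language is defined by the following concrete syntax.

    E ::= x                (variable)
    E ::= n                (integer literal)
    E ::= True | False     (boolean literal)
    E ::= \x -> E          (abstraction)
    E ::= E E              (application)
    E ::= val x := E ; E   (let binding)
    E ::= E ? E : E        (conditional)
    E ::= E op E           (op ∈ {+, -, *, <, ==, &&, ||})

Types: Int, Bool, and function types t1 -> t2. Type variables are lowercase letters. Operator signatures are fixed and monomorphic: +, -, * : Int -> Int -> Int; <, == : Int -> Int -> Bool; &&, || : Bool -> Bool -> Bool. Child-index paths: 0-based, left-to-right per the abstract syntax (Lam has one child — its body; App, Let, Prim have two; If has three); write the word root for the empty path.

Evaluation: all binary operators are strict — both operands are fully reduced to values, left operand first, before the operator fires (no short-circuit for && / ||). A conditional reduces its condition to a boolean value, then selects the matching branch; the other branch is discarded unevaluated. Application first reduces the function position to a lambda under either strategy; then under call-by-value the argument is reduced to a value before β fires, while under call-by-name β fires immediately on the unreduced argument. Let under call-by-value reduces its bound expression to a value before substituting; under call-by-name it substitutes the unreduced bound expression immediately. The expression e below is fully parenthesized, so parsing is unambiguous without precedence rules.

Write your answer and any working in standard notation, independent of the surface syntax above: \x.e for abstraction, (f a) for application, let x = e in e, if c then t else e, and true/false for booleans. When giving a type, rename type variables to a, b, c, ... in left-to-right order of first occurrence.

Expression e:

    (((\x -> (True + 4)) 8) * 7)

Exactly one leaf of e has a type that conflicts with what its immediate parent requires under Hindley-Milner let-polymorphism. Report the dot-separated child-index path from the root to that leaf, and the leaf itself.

Trace:
  unify Bool ~ Int
  FAIL: mismatch Bool ~ Int

Answer: 0.0.0.0 : true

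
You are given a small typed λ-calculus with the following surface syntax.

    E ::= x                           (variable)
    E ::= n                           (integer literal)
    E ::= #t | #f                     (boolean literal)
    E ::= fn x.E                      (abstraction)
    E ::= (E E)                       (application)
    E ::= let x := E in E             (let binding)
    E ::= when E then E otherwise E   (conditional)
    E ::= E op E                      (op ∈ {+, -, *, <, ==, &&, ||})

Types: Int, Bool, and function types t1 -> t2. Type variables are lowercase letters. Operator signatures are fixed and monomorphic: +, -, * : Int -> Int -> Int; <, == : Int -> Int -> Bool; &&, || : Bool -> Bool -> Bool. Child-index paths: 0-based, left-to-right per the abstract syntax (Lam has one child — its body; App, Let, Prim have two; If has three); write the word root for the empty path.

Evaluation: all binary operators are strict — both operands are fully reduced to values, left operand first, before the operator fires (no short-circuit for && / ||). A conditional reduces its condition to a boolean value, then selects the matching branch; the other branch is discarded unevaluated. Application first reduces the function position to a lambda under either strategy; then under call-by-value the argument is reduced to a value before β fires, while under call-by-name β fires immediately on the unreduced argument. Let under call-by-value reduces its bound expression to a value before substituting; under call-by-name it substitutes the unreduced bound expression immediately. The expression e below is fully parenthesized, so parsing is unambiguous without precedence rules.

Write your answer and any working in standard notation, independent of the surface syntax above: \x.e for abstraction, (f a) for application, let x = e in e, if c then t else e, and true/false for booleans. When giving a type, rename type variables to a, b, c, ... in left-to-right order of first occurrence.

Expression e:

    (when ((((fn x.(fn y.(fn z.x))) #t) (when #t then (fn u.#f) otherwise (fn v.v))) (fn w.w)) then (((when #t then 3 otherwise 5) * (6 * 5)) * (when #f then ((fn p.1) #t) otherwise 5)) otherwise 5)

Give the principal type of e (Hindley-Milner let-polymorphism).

Trace:
x : a
\z._ : c -> a
\y._ : b -> c -> a
\x._ : a -> b -> c -> a
  unify a -> b -> c -> a ~ Bool -> d
  unify a ~ Bool
  unify b -> c -> Bool ~ d
_ _ : b -> c -> Bool
  unify Bool ~ Bool
\u._ : e -> Bool
v : f
\v._ : f -> f
  unify e -> Bool ~ f -> f
  unify e ~ f
  unify Bool ~ f
  unify b -> c -> Bool ~ (Bool -> Bool) -> g
  unify b ~ Bool -> Bool
  unify c -> Bool ~ g
_ _ : c -> Bool
w : h
\w._ : h -> h
  unify c -> Bool ~ (h -> h) -> i
  unify c ~ h -> h
  unify Bool ~ i
_ _ : Bool
  unify Bool ~ Bool
  unify Bool ~ Bool
  unify Int ~ Int
  unify Int ~ Int
  unify Int ~ Int
  unify Int ~ Int
  unify Int ~ Int
  unify Int ~ Int
  unify Bool ~ Bool
\p._ : j -> Int
  unify j -> Int ~ Bool -> k
  unify j ~ Bool
  unify Int ~ k
_ _ : Int
  unify Int ~ Int
  unify Int ~ Int
  unify Int ~ Int

Answer: Int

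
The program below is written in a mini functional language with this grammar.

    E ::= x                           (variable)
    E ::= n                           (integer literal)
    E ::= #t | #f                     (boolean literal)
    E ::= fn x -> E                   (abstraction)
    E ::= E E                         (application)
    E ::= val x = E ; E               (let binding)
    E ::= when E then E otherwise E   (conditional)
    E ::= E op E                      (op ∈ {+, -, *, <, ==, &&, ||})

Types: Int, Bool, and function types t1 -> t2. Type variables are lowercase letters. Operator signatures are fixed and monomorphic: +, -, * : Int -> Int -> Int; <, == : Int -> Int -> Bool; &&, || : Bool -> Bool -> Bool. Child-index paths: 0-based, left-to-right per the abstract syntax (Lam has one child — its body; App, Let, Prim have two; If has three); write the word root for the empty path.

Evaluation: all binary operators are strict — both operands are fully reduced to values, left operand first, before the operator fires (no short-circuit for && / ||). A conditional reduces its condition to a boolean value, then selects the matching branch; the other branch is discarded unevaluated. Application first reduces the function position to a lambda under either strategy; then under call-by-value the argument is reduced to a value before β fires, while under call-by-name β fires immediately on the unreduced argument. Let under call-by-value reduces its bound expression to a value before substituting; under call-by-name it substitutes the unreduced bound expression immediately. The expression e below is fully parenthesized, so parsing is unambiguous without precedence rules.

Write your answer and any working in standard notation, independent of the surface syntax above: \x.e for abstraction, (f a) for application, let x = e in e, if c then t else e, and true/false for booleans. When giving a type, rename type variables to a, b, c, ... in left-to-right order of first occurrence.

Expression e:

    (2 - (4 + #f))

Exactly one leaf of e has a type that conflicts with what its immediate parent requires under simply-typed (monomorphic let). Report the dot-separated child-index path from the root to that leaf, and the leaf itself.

Answer: 1.1 : false

Working:
  unify Int ~ Int
  unify Int ~ Int
  unify Bool ~ Int
  FAIL: mismatch Bool ~ Int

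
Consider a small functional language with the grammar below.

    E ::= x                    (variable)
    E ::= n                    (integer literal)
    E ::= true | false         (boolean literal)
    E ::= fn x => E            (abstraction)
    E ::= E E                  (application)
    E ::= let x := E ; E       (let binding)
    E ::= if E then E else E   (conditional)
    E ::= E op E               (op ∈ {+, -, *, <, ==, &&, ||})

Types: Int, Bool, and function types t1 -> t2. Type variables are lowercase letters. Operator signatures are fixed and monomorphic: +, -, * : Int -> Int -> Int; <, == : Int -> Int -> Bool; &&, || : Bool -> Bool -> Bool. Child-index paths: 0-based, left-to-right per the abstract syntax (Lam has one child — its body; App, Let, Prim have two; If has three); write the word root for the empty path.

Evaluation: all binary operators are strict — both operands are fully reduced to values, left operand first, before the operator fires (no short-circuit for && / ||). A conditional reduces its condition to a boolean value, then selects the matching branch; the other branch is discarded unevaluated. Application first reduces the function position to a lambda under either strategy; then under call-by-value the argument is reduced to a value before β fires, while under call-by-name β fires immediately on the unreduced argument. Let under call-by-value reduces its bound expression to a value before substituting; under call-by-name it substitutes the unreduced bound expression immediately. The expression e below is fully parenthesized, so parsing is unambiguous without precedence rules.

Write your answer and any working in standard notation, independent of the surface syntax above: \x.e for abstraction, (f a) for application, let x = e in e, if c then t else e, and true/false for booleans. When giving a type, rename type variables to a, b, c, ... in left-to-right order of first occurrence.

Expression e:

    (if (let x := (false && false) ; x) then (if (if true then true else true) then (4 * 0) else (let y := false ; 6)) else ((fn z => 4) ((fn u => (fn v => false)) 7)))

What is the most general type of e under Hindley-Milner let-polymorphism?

Answer: Int

Trace:
  unify Bool ~ Bool
  unify Bool ~ Bool
let x : Bool
x : Bool
  unify Bool ~ Bool
  unify Bool ~ Bool
  unify Bool ~ Bool
  unify Bool ~ Bool
  unify Int ~ Int
  unify Int ~ Int
let y : Bool
  unify Int ~ Int
\z._ : a -> Int
\v._ : c -> Bool
\u._ : b -> c -> Bool
  unify b -> c -> Bool ~ Int -> d
  unify b ~ Int
  unify c -> Bool ~ d
_ _ : c -> Bool
  unify a -> Int ~ (c -> Bool) -> e
  unify a ~ c -> Bool
  unify Int ~ e
_ _ : Int
  unify Int ~ Int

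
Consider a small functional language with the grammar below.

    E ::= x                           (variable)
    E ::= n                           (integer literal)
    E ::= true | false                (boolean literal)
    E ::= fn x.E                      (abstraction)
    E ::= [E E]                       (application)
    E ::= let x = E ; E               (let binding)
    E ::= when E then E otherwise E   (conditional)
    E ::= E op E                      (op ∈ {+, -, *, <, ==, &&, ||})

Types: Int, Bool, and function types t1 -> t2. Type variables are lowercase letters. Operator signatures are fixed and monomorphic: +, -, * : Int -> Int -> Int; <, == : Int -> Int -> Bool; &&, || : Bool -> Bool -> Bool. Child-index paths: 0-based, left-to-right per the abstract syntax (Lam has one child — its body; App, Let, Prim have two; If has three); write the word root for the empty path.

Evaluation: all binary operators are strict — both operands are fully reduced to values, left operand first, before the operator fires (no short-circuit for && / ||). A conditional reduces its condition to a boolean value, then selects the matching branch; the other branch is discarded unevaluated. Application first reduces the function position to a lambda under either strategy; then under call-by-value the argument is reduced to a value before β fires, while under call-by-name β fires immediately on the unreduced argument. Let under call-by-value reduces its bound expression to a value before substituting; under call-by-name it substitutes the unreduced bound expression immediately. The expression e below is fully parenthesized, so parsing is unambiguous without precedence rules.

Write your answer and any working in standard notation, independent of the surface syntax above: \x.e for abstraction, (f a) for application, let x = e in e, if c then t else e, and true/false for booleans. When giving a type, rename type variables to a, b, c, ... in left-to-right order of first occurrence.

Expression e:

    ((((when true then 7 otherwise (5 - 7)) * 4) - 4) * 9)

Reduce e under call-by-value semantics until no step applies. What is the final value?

Trace:
step 0: ((((if true then 7 else (5 - 7)) * 4) - 4) * 9)
step 1: [if@0.0.0] (((7 * 4) - 4) * 9)
step 2: [delta@0.0] ((28 - 4) * 9)
step 3: [delta@0] (24 * 9)
step 4: [delta@root] 216

Answer: 216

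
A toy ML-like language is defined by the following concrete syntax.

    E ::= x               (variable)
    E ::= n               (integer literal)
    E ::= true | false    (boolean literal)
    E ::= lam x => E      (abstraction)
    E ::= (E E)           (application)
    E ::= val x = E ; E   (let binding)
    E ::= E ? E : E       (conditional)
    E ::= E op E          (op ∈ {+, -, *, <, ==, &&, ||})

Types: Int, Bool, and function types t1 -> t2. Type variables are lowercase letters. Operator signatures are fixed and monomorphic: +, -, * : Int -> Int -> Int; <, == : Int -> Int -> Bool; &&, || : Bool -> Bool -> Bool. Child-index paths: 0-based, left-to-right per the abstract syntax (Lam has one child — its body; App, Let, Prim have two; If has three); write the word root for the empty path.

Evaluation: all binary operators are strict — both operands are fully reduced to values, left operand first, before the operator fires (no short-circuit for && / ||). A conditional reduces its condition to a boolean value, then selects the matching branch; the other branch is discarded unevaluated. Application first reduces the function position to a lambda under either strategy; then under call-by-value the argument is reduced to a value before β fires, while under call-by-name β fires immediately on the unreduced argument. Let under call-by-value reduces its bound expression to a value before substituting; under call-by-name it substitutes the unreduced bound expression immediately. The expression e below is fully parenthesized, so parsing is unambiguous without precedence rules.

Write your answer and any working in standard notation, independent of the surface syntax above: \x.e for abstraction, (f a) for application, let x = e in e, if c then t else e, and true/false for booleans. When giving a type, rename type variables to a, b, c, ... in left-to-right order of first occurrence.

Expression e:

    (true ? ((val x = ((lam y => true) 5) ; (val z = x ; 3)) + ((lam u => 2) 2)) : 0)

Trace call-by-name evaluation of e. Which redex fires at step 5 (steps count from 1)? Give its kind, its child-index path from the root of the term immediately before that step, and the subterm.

Derivation:
step 0: (if true then ((let x = ((\y.true) 5) in (let z = x in 3)) + ((\u.2) 2)) else 0)
step 1: [if@root] ((let x = ((\y.true) 5) in (let z = x in 3)) + ((\u.2) 2))
step 2: [let@0] ((let z = ((\y.true) 5) in 3) + ((\u.2) 2))
step 3: [let@0] (3 + ((\u.2) 2))
step 4: [beta@1] (3 + 2)
step 5: [delta@root] 5

Answer: delta at root : (3 + 2)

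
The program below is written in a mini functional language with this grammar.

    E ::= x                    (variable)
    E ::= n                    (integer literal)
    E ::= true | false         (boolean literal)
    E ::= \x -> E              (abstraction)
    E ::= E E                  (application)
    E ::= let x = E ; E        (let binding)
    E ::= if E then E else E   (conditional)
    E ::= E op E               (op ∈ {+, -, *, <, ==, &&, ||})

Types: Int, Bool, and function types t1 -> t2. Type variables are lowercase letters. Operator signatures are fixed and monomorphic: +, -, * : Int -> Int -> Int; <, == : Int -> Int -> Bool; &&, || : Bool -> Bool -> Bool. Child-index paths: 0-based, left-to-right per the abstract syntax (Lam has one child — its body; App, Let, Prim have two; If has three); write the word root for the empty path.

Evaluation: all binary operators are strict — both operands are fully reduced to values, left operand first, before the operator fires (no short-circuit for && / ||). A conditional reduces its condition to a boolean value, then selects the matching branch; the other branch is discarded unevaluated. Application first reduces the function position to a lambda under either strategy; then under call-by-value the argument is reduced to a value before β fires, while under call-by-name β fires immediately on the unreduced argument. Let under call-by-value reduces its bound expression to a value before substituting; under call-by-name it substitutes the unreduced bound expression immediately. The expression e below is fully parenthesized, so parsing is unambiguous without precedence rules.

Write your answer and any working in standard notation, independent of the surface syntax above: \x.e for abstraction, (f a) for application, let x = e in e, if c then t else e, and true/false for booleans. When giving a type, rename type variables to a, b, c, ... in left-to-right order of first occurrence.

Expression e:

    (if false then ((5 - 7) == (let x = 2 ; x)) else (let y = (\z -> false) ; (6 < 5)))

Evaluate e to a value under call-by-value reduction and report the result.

Working:
step 0: (if false then ((5 - 7) == (let x = 2 in x)) else (let y = (\z.false) in (6 < 5)))
step 1: [if@root] (let y = (\z.false) in (6 < 5))
step 2: [let@root] (6 < 5)
step 3: [delta@root] false

Answer: false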